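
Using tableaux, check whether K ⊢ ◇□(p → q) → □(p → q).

Not valid

Tableau for the negation ¬(◇□(p → q) → □(p → q)):
1. ¬(◇□(p → q) → □(p → q)), 0
2. ◇□(p → q), 0   [¬→-rule on 1]
3. ¬□(p → q), 0   [¬→-rule on 1]
4. □(p → q), 1   [◇-rule on 2: fresh world 1, 0R1]
5. ¬(p → q), 2   [¬□-rule on 3: fresh world 2, 0R2]
6. p, 2   [¬→-rule on 5]
7. ¬q, 2   [¬→-rule on 5]
Accessibility: 0R1, 0R2
The negation has an open branch (countermodel exists).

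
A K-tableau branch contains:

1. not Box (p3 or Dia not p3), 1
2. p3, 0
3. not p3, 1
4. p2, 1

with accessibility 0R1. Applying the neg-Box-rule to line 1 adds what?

a fresh world 2 with 1R2, and not (p3 or Dia not p3) at 2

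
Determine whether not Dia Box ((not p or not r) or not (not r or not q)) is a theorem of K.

Invalid (countermodel exists)

Tableau for the negation Dia Box ((not p or not r) or not (not r or not q)):
1. Dia Box ((not p or not r) or not (not r or not q)), w0
2. Box ((not p or not r) or not (not r or not q)), w1
Accessibility: w0Rw1
The negation has an open branch (countermodel exists).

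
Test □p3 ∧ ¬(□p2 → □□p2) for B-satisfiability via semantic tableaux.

Satisfiable

1. □p3 ∧ ¬(□p2 → □□p2), 0
2. □p3, 0   [∧-rule on 1]
3. ¬(□p2 → □□p2), 0   [∧-rule on 1]
4. □p2, 0   [¬→-rule on 3]
5. ¬□□p2, 0   [¬→-rule on 3]
6. p3, 0   [□-rule on 2 via 0R0]
7. p2, 0   [□-rule on 4 via 0R0]
8. ¬□p2, 1   [¬□-rule on 5: fresh world 1, 0R1]
9. p3, 1   [□-rule on 2 via 0R1]
10. p2, 1   [□-rule on 4 via 0R1]
11. ¬p2, 2   [¬□-rule on 8: fresh world 2, 1R2]
Accessibility: 0R0, 0R1, 1R0, 1R1, 1R2, 2R1, 2R2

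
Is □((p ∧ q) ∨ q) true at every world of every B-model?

Not valid

Tableau for the negation ¬□((p ∧ q) ∨ q):
1. ¬□((p ∧ q) ∨ q), u
2. ¬((p ∧ q) ∨ q), v
3. ¬(p ∧ q), v
4. ¬q, v
Accessibility: uRu, uRv, vRu, vRv
The negation has an open branch (countermodel exists).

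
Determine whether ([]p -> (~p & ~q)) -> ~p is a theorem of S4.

Not valid

Tableau for the negation ~(([]p -> (~p & ~q)) -> ~p):
1. ~(([]p -> (~p & ~q)) -> ~p), 0
2. []p -> (~p & ~q), 0
3. p, 0
4. ~[]p, 0
5. ~p, 1
Accessibility: 0R0, 0R1, 1R1
The negation has an open branch (countermodel exists).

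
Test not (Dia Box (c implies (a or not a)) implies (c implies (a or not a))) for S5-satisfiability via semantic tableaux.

Unsatisfiable

1. not (Dia Box (c implies (a or not a)) implies (c implies (a or not a))), 0
2. Dia Box (c implies (a or not a)), 0
3. not (c implies (a or not a)), 0
4. c, 0
5. not (a or not a), 0
6. not a, 0
7. a, 0
Accessibility: 0R0
Branch closes: a and not a both at 0.
Every branch closes; the branch above is one of them.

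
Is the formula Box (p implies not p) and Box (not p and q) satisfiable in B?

1. Box (p implies not p) and Box (not p and q), u
2. Box (p implies not p), u
3. Box (not p and q), u
4. p implies not p, u
5. not p and q, u
6. not p, u
7. q, u
Accessibility: uRu

Satisfiable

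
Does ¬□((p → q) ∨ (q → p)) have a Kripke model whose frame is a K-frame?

1. ¬□((p → q) ∨ (q → p)), w0
2. ¬((p → q) ∨ (q → p)), w1
3. ¬(p → q), w1
4. ¬(q → p), w1
5. p, w1
6. ¬q, w1
7. q, w1
8. ¬p, w1
Accessibility: w0Rw1
Branch closes: q and ¬q both at w1.
Every branch closes; the branch above is one of them.

Unsatisfiable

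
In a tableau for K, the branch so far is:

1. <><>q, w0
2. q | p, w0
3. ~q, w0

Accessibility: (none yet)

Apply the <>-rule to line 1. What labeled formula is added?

a fresh world w1 with w0Rw1, and <>q at w1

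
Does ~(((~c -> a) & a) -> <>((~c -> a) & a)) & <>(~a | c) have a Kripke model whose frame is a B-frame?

No, unsatisfiable

1. ~(((~c -> a) & a) -> <>((~c -> a) & a)) & <>(~a | c), w0
2. ~(((~c -> a) & a) -> <>((~c -> a) & a)), w0   [&-rule on 1]
3. <>(~a | c), w0   [&-rule on 1]
4. (~c -> a) & a, w0   [~->-rule on 2]
5. ~<>((~c -> a) & a), w0   [~->-rule on 2]
6. ~c -> a, w0   [&-rule on 4]
7. a, w0   [&-rule on 4]
8. ~((~c -> a) & a), w0   [~<>-rule on 5 via w0Rw0]
9. ~(~c -> a), w0   [~&-rule on 8 (branches; this branch)]
10. ~c, w0   [~->-rule on 9]
11. ~a, w0   [~->-rule on 9]
Accessibility: w0Rw0
Branch closes: a and ~a both at w0.
(One branch shown.) All branches close.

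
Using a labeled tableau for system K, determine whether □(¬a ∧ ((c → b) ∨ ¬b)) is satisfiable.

1. □(¬a ∧ ((c → b) ∨ ¬b)), 0

Satisfiable (open branch found)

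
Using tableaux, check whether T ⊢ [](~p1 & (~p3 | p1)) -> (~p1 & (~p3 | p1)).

Tableau for the negation ~([](~p1 & (~p3 | p1)) -> (~p1 & (~p3 | p1))):
1. ~([](~p1 & (~p3 | p1)) -> (~p1 & (~p3 | p1))), w0
2. [](~p1 & (~p3 | p1)), w0   [~->-rule on 1]
3. ~(~p1 & (~p3 | p1)), w0   [~->-rule on 1]
4. ~p1 & (~p3 | p1), w0   [[]-rule on 2 via w0Rw0]
5. ~p1, w0   [&-rule on 4]
6. ~p3 | p1, w0   [&-rule on 4]
7. ~(~p3 | p1), w0   [~&-rule on 3 (branches; this branch)]
8. p3, w0   [~|-rule on 7]
9. p1, w0   [|-rule on 6 (branches; this branch)]
Accessibility: w0Rw0
Branch closes: p1 and ~p1 both at w0.
Every branch of the negation's tableau closes; the branch above is one of them.

Valid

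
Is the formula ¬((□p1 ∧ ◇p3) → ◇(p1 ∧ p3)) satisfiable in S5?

No, unsatisfiable

1. ¬((□p1 ∧ ◇p3) → ◇(p1 ∧ p3)), 0
2. □p1 ∧ ◇p3, 0
3. ¬◇(p1 ∧ p3), 0
4. □p1, 0
5. ◇p3, 0
6. ¬(p1 ∧ p3), 0
7. p1, 0
8. ¬p3, 0
9. p3, 1
10. ¬(p1 ∧ p3), 1
11. p1, 1
12. ¬p3, 1
Accessibility: 0R0, 0R1, 1R0, 1R1
Branch closes: p3 and ¬p3 both at 1.
All branches of the tableau close; one closing branch shown above.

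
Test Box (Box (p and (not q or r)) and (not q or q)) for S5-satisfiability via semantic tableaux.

1. Box (Box (p and (not q or r)) and (not q or q)), w0
2. Box (p and (not q or r)) and (not q or q), w0
3. Box (p and (not q or r)), w0
4. not q or q, w0
5. p and (not q or r), w0
6. p, w0
7. not q or r, w0
8. q, w0
9. r, w0
Accessibility: w0Rw0

Satisfiable (open branch found)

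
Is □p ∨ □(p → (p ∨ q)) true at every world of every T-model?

Tableau for the negation ¬(□p ∨ □(p → (p ∨ q))):
1. ¬(□p ∨ □(p → (p ∨ q))), w0
2. ¬□p, w0   [¬∨-rule on 1]
3. ¬□(p → (p ∨ q)), w0   [¬∨-rule on 1]
4. ¬p, w1   [¬□-rule on 2: fresh world w1, w0Rw1]
5. ¬(p → (p ∨ q)), w2   [¬□-rule on 3: fresh world w2, w0Rw2]
6. p, w2   [¬→-rule on 5]
7. ¬(p ∨ q), w2   [¬→-rule on 5]
8. ¬p, w2   [¬∨-rule on 7]
9. ¬q, w2   [¬∨-rule on 7]
Accessibility: w0Rw0, w0Rw1, w0Rw2, w1Rw1, w2Rw2
Branch closes: p and ¬p both at w2.
All branches of the negation close; one closing branch shown above.

Valid in T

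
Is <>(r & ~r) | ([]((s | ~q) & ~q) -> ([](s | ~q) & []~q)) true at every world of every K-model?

Tableau for the negation ~(<>(r & ~r) | ([]((s | ~q) & ~q) -> ([](s | ~q) & []~q))):
1. ~(<>(r & ~r) | ([]((s | ~q) & ~q) -> ([](s | ~q) & []~q))), u
2. ~<>(r & ~r), u
3. ~([]((s | ~q) & ~q) -> ([](s | ~q) & []~q)), u
4. []((s | ~q) & ~q), u
5. ~([](s | ~q) & []~q), u
6. ~[](s | ~q), u
7. ~(s | ~q), v
8. ~s, v
9. q, v
10. ~(r & ~r), v
11. (s | ~q) & ~q, v
12. s | ~q, v
13. ~q, v
Accessibility: uRv
Branch closes: q and ~q both at v.
Every branch of the negation's tableau closes; the branch above is one of them.

Valid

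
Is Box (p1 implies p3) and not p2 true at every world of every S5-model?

Invalid (countermodel exists)

Tableau for the negation not (Box (p1 implies p3) and not p2):
1. not (Box (p1 implies p3) and not p2), 0
2. p2, 0   [neg-and-rule on 1 (branches; this branch)]
Accessibility: 0R0
The negation has an open branch (countermodel exists).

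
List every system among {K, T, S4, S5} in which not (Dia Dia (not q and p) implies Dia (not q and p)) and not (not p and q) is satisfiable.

K, T

T-tableau for the formula:
1. not (Dia Dia (not q and p) implies Dia (not q and p)) and not (not p and q), w0
2. not (Dia Dia (not q and p) implies Dia (not q and p)), w0
3. not (not p and q), w0
4. Dia Dia (not q and p), w0
5. not Dia (not q and p), w0
6. not (not q and p), w0
7. not q, w0
8. not p, w0
9. Dia (not q and p), w1
10. not (not q and p), w1
11. not p, w1
12. not q and p, w2
13. not q, w2
14. p, w2
Accessibility: w0Rw0, w0Rw1, w1Rw1, w1Rw2, w2Rw2
Complete open branch: satisfiable in T, hence also in K (this T-model is also a K-model).
S4-tableau for the formula:
1. not (Dia Dia (not q and p) implies Dia (not q and p)) and not (not p and q), w0
2. not (Dia Dia (not q and p) implies Dia (not q and p)), w0
3. not (not p and q), w0
4. Dia Dia (not q and p), w0
5. not Dia (not q and p), w0
6. not (not q and p), w0
7. not q, w0
8. not p, w0
9. Dia (not q and p), w1
10. not (not q and p), w1
11. not p, w1
12. not q and p, w2
13. not q, w2
14. p, w2
15. not (not q and p), w2
16. not p, w2
Accessibility: w0Rw0, w0Rw1, w0Rw2, w1Rw1, w1Rw2, w2Rw2
Branch closes: p and not p both at w2.
Every branch closes (one shown): unsatisfiable in S4, hence also in S5 (every S5-frame is an S4-frame).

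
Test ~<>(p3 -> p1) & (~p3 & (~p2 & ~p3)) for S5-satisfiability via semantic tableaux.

1. ~<>(p3 -> p1) & (~p3 & (~p2 & ~p3)), u
2. ~<>(p3 -> p1), u
3. ~p3 & (~p2 & ~p3), u
4. ~p3, u
5. ~p2 & ~p3, u
6. ~p2, u
7. ~(p3 -> p1), u
8. p3, u
9. ~p1, u
Accessibility: uRu
Branch closes: p3 and ~p3 both at u.
(One branch shown.) All branches close.

Unsatisfiable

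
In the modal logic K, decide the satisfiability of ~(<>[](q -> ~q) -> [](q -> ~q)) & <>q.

1. ~(<>[](q -> ~q) -> [](q -> ~q)) & <>q, w0
2. ~(<>[](q -> ~q) -> [](q -> ~q)), w0
3. <>q, w0
4. <>[](q -> ~q), w0
5. ~[](q -> ~q), w0
6. q, w1
7. [](q -> ~q), w2
8. ~(q -> ~q), w3
9. q, w3
Accessibility: w0Rw1, w0Rw2, w0Rw3

Yes, satisfiable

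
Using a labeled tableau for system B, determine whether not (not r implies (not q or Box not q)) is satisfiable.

Satisfiable

1. not (not r implies (not q or Box not q)), 0
2. not r, 0
3. not (not q or Box not q), 0
4. q, 0
5. not Box not q, 0
6. q, 1
Accessibility: 0R0, 0R1, 1R0, 1R1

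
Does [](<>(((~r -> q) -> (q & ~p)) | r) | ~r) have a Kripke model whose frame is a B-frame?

1. [](<>(((~r -> q) -> (q & ~p)) | r) | ~r), w0
2. <>(((~r -> q) -> (q & ~p)) | r) | ~r, w0
3. ~r, w0
Accessibility: w0Rw0

Yes, satisfiable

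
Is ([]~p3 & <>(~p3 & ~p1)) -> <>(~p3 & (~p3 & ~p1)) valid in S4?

Yes, valid

Tableau for the negation ~(([]~p3 & <>(~p3 & ~p1)) -> <>(~p3 & (~p3 & ~p1))):
1. ~(([]~p3 & <>(~p3 & ~p1)) -> <>(~p3 & (~p3 & ~p1))), 0
2. []~p3 & <>(~p3 & ~p1), 0   [~->-rule on 1]
3. ~<>(~p3 & (~p3 & ~p1)), 0   [~->-rule on 1]
4. []~p3, 0   [&-rule on 2]
5. <>(~p3 & ~p1), 0   [&-rule on 2]
6. ~(~p3 & (~p3 & ~p1)), 0   [~<>-rule on 3 via 0R0]
7. ~p3, 0   [[]-rule on 4 via 0R0]
8. ~(~p3 & ~p1), 0   [~&-rule on 6 (branches; this branch)]
9. p1, 0   [~&-rule on 8 (branches; this branch)]
10. ~p3 & ~p1, 1   [<>-rule on 5: fresh world 1, 0R1]
11. ~p3, 1   [&-rule on 10]
12. ~p1, 1   [&-rule on 10]
13. ~(~p3 & (~p3 & ~p1)), 1   [~<>-rule on 3 via 0R1]
14. ~(~p3 & ~p1), 1   [~&-rule on 13 (branches; this branch)]
15. p1, 1   [~&-rule on 14 (branches; this branch)]
Accessibility: 0R0, 0R1, 1R1
Branch closes: p1 and ~p1 both at 1.
Every branch of the negation's tableau closes; the branch above is one of them.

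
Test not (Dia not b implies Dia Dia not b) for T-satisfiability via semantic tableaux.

1. not (Dia not b implies Dia Dia not b), w0
2. Dia not b, w0   [neg-implies-rule on 1]
3. not Dia Dia not b, w0   [neg-implies-rule on 1]
4. not Dia not b, w0   [neg-Dia-rule on 3 via w0Rw0]
5. b, w0   [neg-Dia-rule on 4 via w0Rw0]
6. not b, w1   [Dia-rule on 2: fresh world w1, w0Rw1]
7. not Dia not b, w1   [neg-Dia-rule on 3 via w0Rw1]
8. b, w1   [neg-Dia-rule on 4 via w0Rw1]
Accessibility: w0Rw0, w0Rw1, w1Rw1
Branch closes: b and not b both at w1.
(One branch shown.) All branches close.

Unsatisfiable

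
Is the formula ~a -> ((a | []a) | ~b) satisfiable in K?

1. ~a -> ((a | []a) | ~b), w0
2. (a | []a) | ~b, w0
3. ~b, w0

Yes, satisfiable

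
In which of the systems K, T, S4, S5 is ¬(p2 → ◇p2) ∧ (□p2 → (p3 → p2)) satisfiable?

K-tableau for the formula:
1. ¬(p2 → ◇p2) ∧ (□p2 → (p3 → p2)), u
2. ¬(p2 → ◇p2), u   [∧-rule on 1]
3. □p2 → (p3 → p2), u   [∧-rule on 1]
4. p2, u   [¬→-rule on 2]
5. ¬◇p2, u   [¬→-rule on 2]
6. p3 → p2, u   [→-rule on 3 (branches; this branch)]
Complete open branch: satisfiable in K.
T-tableau for the formula:
1. ¬(p2 → ◇p2) ∧ (□p2 → (p3 → p2)), u
2. ¬(p2 → ◇p2), u   [∧-rule on 1]
3. □p2 → (p3 → p2), u   [∧-rule on 1]
4. p2, u   [¬→-rule on 2]
5. ¬◇p2, u   [¬→-rule on 2]
6. ¬p2, u   [¬◇-rule on 5 via uRu]
Accessibility: uRu
Branch closes: p2 and ¬p2 both at u.
Every branch closes (one shown): unsatisfiable in T, hence also in S4, S5 (every S4/S5-frame is a T-frame).

K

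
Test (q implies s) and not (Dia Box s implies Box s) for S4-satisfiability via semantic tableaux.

1. (q implies s) and not (Dia Box s implies Box s), w0
2. q implies s, w0   [and-rule on 1]
3. not (Dia Box s implies Box s), w0   [and-rule on 1]
4. Dia Box s, w0   [neg-implies-rule on 3]
5. not Box s, w0   [neg-implies-rule on 3]
6. s, w0   [implies-rule on 2 (branches; this branch)]
7. Box s, w1   [Dia-rule on 4: fresh world w1, w0Rw1]
8. s, w1   [Box-rule on 7 via w1Rw1]
9. not s, w2   [neg-Box-rule on 5: fresh world w2, w0Rw2]
Accessibility: w0Rw0, w0Rw1, w0Rw2, w1Rw1, w2Rw2

Yes, satisfiable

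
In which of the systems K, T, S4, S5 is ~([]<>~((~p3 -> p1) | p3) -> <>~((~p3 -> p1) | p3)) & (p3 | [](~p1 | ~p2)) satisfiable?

T-tableau for the formula:
1. ~([]<>~((~p3 -> p1) | p3) -> <>~((~p3 -> p1) | p3)) & (p3 | [](~p1 | ~p2)), 0
2. ~([]<>~((~p3 -> p1) | p3) -> <>~((~p3 -> p1) | p3)), 0
3. p3 | [](~p1 | ~p2), 0
4. []<>~((~p3 -> p1) | p3), 0
5. ~<>~((~p3 -> p1) | p3), 0
6. <>~((~p3 -> p1) | p3), 0
7. (~p3 -> p1) | p3, 0
8. [](~p1 | ~p2), 0
9. ~p1 | ~p2, 0
10. ~p3 -> p1, 0
11. ~p2, 0
12. p1, 0
13. ~((~p3 -> p1) | p3), 1
14. ~(~p3 -> p1), 1
15. ~p3, 1
16. ~p1, 1
17. <>~((~p3 -> p1) | p3), 1
18. (~p3 -> p1) | p3, 1
19. ~p1 | ~p2, 1
20. ~p3 -> p1, 1
21. ~p2, 1
22. p1, 1
Accessibility: 0R0, 0R1, 1R1
Branch closes: p1 and ~p1 both at 1.
Every branch closes (one shown): unsatisfiable in T, hence also in S4, S5 (every S4/S5-frame is a T-frame).
K-tableau for the formula:
1. ~([]<>~((~p3 -> p1) | p3) -> <>~((~p3 -> p1) | p3)) & (p3 | [](~p1 | ~p2)), 0
2. ~([]<>~((~p3 -> p1) | p3) -> <>~((~p3 -> p1) | p3)), 0
3. p3 | [](~p1 | ~p2), 0
4. []<>~((~p3 -> p1) | p3), 0
5. ~<>~((~p3 -> p1) | p3), 0
6. [](~p1 | ~p2), 0
Complete open branch: satisfiable in K.

K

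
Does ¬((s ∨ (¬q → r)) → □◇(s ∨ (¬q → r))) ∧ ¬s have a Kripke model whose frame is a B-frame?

1. ¬((s ∨ (¬q → r)) → □◇(s ∨ (¬q → r))) ∧ ¬s, w0
2. ¬((s ∨ (¬q → r)) → □◇(s ∨ (¬q → r))), w0
3. ¬s, w0
4. s ∨ (¬q → r), w0
5. ¬□◇(s ∨ (¬q → r)), w0
6. ¬q → r, w0
7. r, w0
8. ¬◇(s ∨ (¬q → r)), w1
9. ¬(s ∨ (¬q → r)), w0
10. ¬(¬q → r), w0
11. ¬q, w0
12. ¬r, w0
Accessibility: w0Rw0, w0Rw1, w1Rw0, w1Rw1
Branch closes: r and ¬r both at w0.
All branches of the tableau close; one closing branch shown above.

Unsatisfiable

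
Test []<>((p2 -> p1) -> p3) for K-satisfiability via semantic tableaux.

Satisfiable (open branch found)

1. []<>((p2 -> p1) -> p3), u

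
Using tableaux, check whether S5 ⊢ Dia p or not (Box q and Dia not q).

Tableau for the negation not (Dia p or not (Box q and Dia not q)):
1. not (Dia p or not (Box q and Dia not q)), 0
2. not Dia p, 0
3. Box q and Dia not q, 0
4. Box q, 0
5. Dia not q, 0
6. not p, 0
7. q, 0
8. not q, 1
9. not p, 1
10. q, 1
Accessibility: 0R0, 0R1, 1R0, 1R1
Branch closes: q and not q both at 1.
All branches of the negation close; one closing branch shown above.

Valid in S5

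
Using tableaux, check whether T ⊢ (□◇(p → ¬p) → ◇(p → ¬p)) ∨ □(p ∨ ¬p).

Valid

Tableau for the negation ¬((□◇(p → ¬p) → ◇(p → ¬p)) ∨ □(p ∨ ¬p)):
1. ¬((□◇(p → ¬p) → ◇(p → ¬p)) ∨ □(p ∨ ¬p)), u
2. ¬(□◇(p → ¬p) → ◇(p → ¬p)), u   [¬∨-rule on 1]
3. ¬□(p ∨ ¬p), u   [¬∨-rule on 1]
4. □◇(p → ¬p), u   [¬→-rule on 2]
5. ¬◇(p → ¬p), u   [¬→-rule on 2]
6. ◇(p → ¬p), u   [□-rule on 4 via uRu]
7. ¬(p → ¬p), u   [¬◇-rule on 5 via uRu]
8. p, u   [¬→-rule on 7]
9. ¬(p ∨ ¬p), v   [¬□-rule on 3: fresh world v, uRv]
10. ¬p, v   [¬∨-rule on 9]
11. p, v   [¬∨-rule on 9]
Accessibility: uRu, uRv, vRv
Branch closes: p and ¬p both at v.
All branches of the negation close; one closing branch shown above.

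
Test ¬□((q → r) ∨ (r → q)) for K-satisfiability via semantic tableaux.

1. ¬□((q → r) ∨ (r → q)), 0
2. ¬((q → r) ∨ (r → q)), 1
3. ¬(q → r), 1
4. ¬(r → q), 1
5. q, 1
6. ¬r, 1
7. r, 1
8. ¬q, 1
Accessibility: 0R1
Branch closes: r and ¬r both at 1.
(One branch shown.) All branches close.

No, unsatisfiable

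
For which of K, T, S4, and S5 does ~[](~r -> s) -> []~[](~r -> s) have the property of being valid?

S4-tableau for the negation ~(~[](~r -> s) -> []~[](~r -> s)):
1. ~(~[](~r -> s) -> []~[](~r -> s)), u
2. ~[](~r -> s), u
3. ~[]~[](~r -> s), u
4. ~(~r -> s), v
5. ~r, v
6. ~s, v
7. [](~r -> s), w
8. ~r -> s, w
9. s, w
Accessibility: uRu, uRv, uRw, vRv, wRw
Complete open branch: countermodel on an S4-frame, so not valid in S4, nor in K, T (the same frame is also a K-frame and a T-frame).
S5-tableau for the negation ~(~[](~r -> s) -> []~[](~r -> s)):
1. ~(~[](~r -> s) -> []~[](~r -> s)), u
2. ~[](~r -> s), u
3. ~[]~[](~r -> s), u
4. ~(~r -> s), v
5. ~r, v
6. ~s, v
7. [](~r -> s), w
8. ~r -> s, u
9. ~r -> s, v
10. ~r -> s, w
11. s, u
12. s, v
Accessibility: uRu, uRv, uRw, vRu, vRv, vRw, wRu, wRv, wRw
Branch closes: s and ~s both at v.
Every branch closes (one shown): valid in S5.

S5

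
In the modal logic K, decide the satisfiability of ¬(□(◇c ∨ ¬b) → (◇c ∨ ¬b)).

1. ¬(□(◇c ∨ ¬b) → (◇c ∨ ¬b)), u
2. □(◇c ∨ ¬b), u
3. ¬(◇c ∨ ¬b), u
4. ¬◇c, u
5. b, u

Satisfiable (open branch found)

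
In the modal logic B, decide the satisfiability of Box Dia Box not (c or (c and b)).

1. Box Dia Box not (c or (c and b)), w0
2. Dia Box not (c or (c and b)), w0
3. Box not (c or (c and b)), w1
4. Dia Box not (c or (c and b)), w1
5. not (c or (c and b)), w0
6. not c, w0
7. not (c and b), w0
8. not (c or (c and b)), w1
9. not c, w1
10. not (c and b), w1
11. not b, w0
12. not b, w1
13. Box not (c or (c and b)), w2
14. not (c or (c and b)), w2
15. not c, w2
16. not (c and b), w2
17. not b, w2
Accessibility: w0Rw0, w0Rw1, w1Rw0, w1Rw1, w1Rw2, w2Rw1, w2Rw2

Yes, satisfiable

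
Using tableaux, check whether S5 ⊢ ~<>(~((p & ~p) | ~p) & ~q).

No, not valid

Tableau for the negation <>(~((p & ~p) | ~p) & ~q):
1. <>(~((p & ~p) | ~p) & ~q), w0
2. ~((p & ~p) | ~p) & ~q, w1   [<>-rule on 1: fresh world w1, w0Rw1]
3. ~((p & ~p) | ~p), w1   [&-rule on 2]
4. ~q, w1   [&-rule on 2]
5. ~(p & ~p), w1   [~|-rule on 3]
6. p, w1   [~|-rule on 3]
Accessibility: w0Rw0, w0Rw1, w1Rw0, w1Rw1
The negation has an open branch (countermodel exists).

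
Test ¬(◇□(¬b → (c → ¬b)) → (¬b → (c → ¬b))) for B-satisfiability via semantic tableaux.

1. ¬(◇□(¬b → (c → ¬b)) → (¬b → (c → ¬b))), w0
2. ◇□(¬b → (c → ¬b)), w0
3. ¬(¬b → (c → ¬b)), w0
4. ¬b, w0
5. ¬(c → ¬b), w0
6. c, w0
7. b, w0
Accessibility: w0Rw0
Branch closes: b and ¬b both at w0.
(One branch shown.) All branches close.

Unsatisfiable (every branch closes)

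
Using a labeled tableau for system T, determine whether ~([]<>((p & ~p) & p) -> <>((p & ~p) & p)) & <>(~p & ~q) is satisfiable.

No, unsatisfiable

1. ~([]<>((p & ~p) & p) -> <>((p & ~p) & p)) & <>(~p & ~q), w0
2. ~([]<>((p & ~p) & p) -> <>((p & ~p) & p)), w0   [&-rule on 1]
3. <>(~p & ~q), w0   [&-rule on 1]
4. []<>((p & ~p) & p), w0   [~->-rule on 2]
5. ~<>((p & ~p) & p), w0   [~->-rule on 2]
6. <>((p & ~p) & p), w0   [[]-rule on 4 via w0Rw0]
7. ~((p & ~p) & p), w0   [~<>-rule on 5 via w0Rw0]
8. ~(p & ~p), w0   [~&-rule on 7 (branches; this branch)]
9. p, w0   [~&-rule on 8 (branches; this branch)]
10. ~p & ~q, w1   [<>-rule on 3: fresh world w1, w0Rw1]
11. ~p, w1   [&-rule on 10]
12. ~q, w1   [&-rule on 10]
13. <>((p & ~p) & p), w1   [[]-rule on 4 via w0Rw1]
14. ~((p & ~p) & p), w1   [~<>-rule on 5 via w0Rw1]
15. ~(p & ~p), w1   [~&-rule on 14 (branches; this branch)]
16. (p & ~p) & p, w2   [<>-rule on 6: fresh world w2, w0Rw2]
17. p & ~p, w2   [&-rule on 16]
18. p, w2   [&-rule on 16]
19. ~p, w2   [&-rule on 17]
Accessibility: w0Rw0, w0Rw1, w0Rw2, w1Rw1, w2Rw2
Branch closes: p and ~p both at w2.
All branches of the tableau close; one closing branch shown above.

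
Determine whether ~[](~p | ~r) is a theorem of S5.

Tableau for the negation [](~p | ~r):
1. [](~p | ~r), u
2. ~p | ~r, u
3. ~r, u
Accessibility: uRu
The negation has an open branch (countermodel exists).

Not valid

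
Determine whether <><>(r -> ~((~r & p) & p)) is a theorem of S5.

Valid in S5

Tableau for the negation ~<><>(r -> ~((~r & p) & p)):
1. ~<><>(r -> ~((~r & p) & p)), w0
2. ~<>(r -> ~((~r & p) & p)), w0   [~<>-rule on 1 via w0Rw0]
3. ~(r -> ~((~r & p) & p)), w0   [~<>-rule on 2 via w0Rw0]
4. r, w0   [~->-rule on 3]
5. (~r & p) & p, w0   [~->-rule on 3]
6. ~r & p, w0   [&-rule on 5]
7. p, w0   [&-rule on 5]
8. ~r, w0   [&-rule on 6]
Accessibility: w0Rw0
Branch closes: r and ~r both at w0.
Every branch of the negation's tableau closes; the branch above is one of them.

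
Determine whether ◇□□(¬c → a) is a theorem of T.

Not valid

Tableau for the negation ¬◇□□(¬c → a):
1. ¬◇□□(¬c → a), u
2. ¬□□(¬c → a), u   [¬◇-rule on 1 via uRu]
3. ¬□(¬c → a), v   [¬□-rule on 2: fresh world v, uRv]
4. ¬□□(¬c → a), v   [¬◇-rule on 1 via uRv]
5. ¬(¬c → a), w   [¬□-rule on 3: fresh world w, vRw]
6. ¬c, w   [¬→-rule on 5]
7. ¬a, w   [¬→-rule on 5]
8. ¬□(¬c → a), x   [¬□-rule on 4: fresh world x, vRx]
9. ¬(¬c → a), y   [¬□-rule on 8: fresh world y, xRy]
10. ¬c, y   [¬→-rule on 9]
11. ¬a, y   [¬→-rule on 9]
Accessibility: uRu, uRv, vRv, vRw, vRx, wRw, xRx, xRy, yRy
The negation has an open branch (countermodel exists).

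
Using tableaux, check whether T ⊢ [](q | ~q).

Yes, valid

Tableau for the negation ~[](q | ~q):
1. ~[](q | ~q), u
2. ~(q | ~q), v
3. ~q, v
4. q, v
Accessibility: uRu, uRv, vRv
Branch closes: q and ~q both at v.
All branches of the negation close; one closing branch shown above.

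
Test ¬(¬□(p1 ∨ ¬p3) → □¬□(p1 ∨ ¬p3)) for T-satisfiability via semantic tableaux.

1. ¬(¬□(p1 ∨ ¬p3) → □¬□(p1 ∨ ¬p3)), u
2. ¬□(p1 ∨ ¬p3), u
3. ¬□¬□(p1 ∨ ¬p3), u
4. ¬(p1 ∨ ¬p3), v
5. ¬p1, v
6. p3, v
7. □(p1 ∨ ¬p3), w
8. p1 ∨ ¬p3, w
9. ¬p3, w
Accessibility: uRu, uRv, uRw, vRv, wRw

Satisfiable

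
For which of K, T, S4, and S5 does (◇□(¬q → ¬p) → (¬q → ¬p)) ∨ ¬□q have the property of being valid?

K-tableau for the negation ¬((◇□(¬q → ¬p) → (¬q → ¬p)) ∨ ¬□q):
1. ¬((◇□(¬q → ¬p) → (¬q → ¬p)) ∨ ¬□q), 0
2. ¬(◇□(¬q → ¬p) → (¬q → ¬p)), 0
3. □q, 0
4. ◇□(¬q → ¬p), 0
5. ¬(¬q → ¬p), 0
6. ¬q, 0
7. p, 0
8. □(¬q → ¬p), 1
9. q, 1
Accessibility: 0R1
Complete open branch: countermodel on a K-frame, so not valid in K.
T-tableau for the negation ¬((◇□(¬q → ¬p) → (¬q → ¬p)) ∨ ¬□q):
1. ¬((◇□(¬q → ¬p) → (¬q → ¬p)) ∨ ¬□q), 0
2. ¬(◇□(¬q → ¬p) → (¬q → ¬p)), 0
3. □q, 0
4. ◇□(¬q → ¬p), 0
5. ¬(¬q → ¬p), 0
6. ¬q, 0
7. p, 0
8. q, 0
Accessibility: 0R0
Branch closes: q and ¬q both at 0.
Every branch closes (one shown): valid in T, hence also in S4, S5 (every theorem of T is a theorem of S4 and S5).

T, S4, S5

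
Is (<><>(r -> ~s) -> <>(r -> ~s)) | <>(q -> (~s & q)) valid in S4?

Yes, valid

Tableau for the negation ~((<><>(r -> ~s) -> <>(r -> ~s)) | <>(q -> (~s & q))):
1. ~((<><>(r -> ~s) -> <>(r -> ~s)) | <>(q -> (~s & q))), w0
2. ~(<><>(r -> ~s) -> <>(r -> ~s)), w0
3. ~<>(q -> (~s & q)), w0
4. <><>(r -> ~s), w0
5. ~<>(r -> ~s), w0
6. ~(q -> (~s & q)), w0
7. q, w0
8. ~(~s & q), w0
9. ~(r -> ~s), w0
10. r, w0
11. s, w0
12. <>(r -> ~s), w1
13. ~(q -> (~s & q)), w1
14. q, w1
15. ~(~s & q), w1
16. ~(r -> ~s), w1
17. r, w1
18. s, w1
19. r -> ~s, w2
20. ~(q -> (~s & q)), w2
21. q, w2
22. ~(~s & q), w2
23. ~(r -> ~s), w2
24. r, w2
25. s, w2
26. ~s, w2
Accessibility: w0Rw0, w0Rw1, w0Rw2, w1Rw1, w1Rw2, w2Rw2
Branch closes: s and ~s both at w2.
Every branch of the negation's tableau closes; the branch above is one of them.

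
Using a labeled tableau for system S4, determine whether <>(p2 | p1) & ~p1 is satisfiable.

Yes, satisfiable

1. <>(p2 | p1) & ~p1, w0
2. <>(p2 | p1), w0   [&-rule on 1]
3. ~p1, w0   [&-rule on 1]
4. p2 | p1, w1   [<>-rule on 2: fresh world w1, w0Rw1]
5. p1, w1   [|-rule on 4 (branches; this branch)]
Accessibility: w0Rw0, w0Rw1, w1Rw1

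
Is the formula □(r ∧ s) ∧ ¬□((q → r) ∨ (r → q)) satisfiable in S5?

1. □(r ∧ s) ∧ ¬□((q → r) ∨ (r → q)), w0
2. □(r ∧ s), w0
3. ¬□((q → r) ∨ (r → q)), w0
4. r ∧ s, w0
5. r, w0
6. s, w0
7. ¬((q → r) ∨ (r → q)), w1
8. ¬(q → r), w1
9. ¬(r → q), w1
10. q, w1
11. ¬r, w1
12. r, w1
13. ¬q, w1
Accessibility: w0Rw0, w0Rw1, w1Rw0, w1Rw1
Branch closes: r and ¬r both at w1.
(One branch shown.) All branches close.

Unsatisfiable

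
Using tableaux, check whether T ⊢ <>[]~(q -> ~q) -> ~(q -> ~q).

Not valid

Tableau for the negation ~(<>[]~(q -> ~q) -> ~(q -> ~q)):
1. ~(<>[]~(q -> ~q) -> ~(q -> ~q)), 0
2. <>[]~(q -> ~q), 0   [~->-rule on 1]
3. q -> ~q, 0   [~->-rule on 1]
4. ~q, 0   [->-rule on 3 (branches; this branch)]
5. []~(q -> ~q), 1   [<>-rule on 2: fresh world 1, 0R1]
6. ~(q -> ~q), 1   [[]-rule on 5 via 1R1]
7. q, 1   [~->-rule on 6]
Accessibility: 0R0, 0R1, 1R1
The negation has an open branch (countermodel exists).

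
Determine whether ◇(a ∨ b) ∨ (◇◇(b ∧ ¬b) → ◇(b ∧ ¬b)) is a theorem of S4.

Yes, valid

Tableau for the negation ¬(◇(a ∨ b) ∨ (◇◇(b ∧ ¬b) → ◇(b ∧ ¬b))):
1. ¬(◇(a ∨ b) ∨ (◇◇(b ∧ ¬b) → ◇(b ∧ ¬b))), u
2. ¬◇(a ∨ b), u   [¬∨-rule on 1]
3. ¬(◇◇(b ∧ ¬b) → ◇(b ∧ ¬b)), u   [¬∨-rule on 1]
4. ◇◇(b ∧ ¬b), u   [¬→-rule on 3]
5. ¬◇(b ∧ ¬b), u   [¬→-rule on 3]
6. ¬(a ∨ b), u   [¬◇-rule on 2 via uRu]
7. ¬a, u   [¬∨-rule on 6]
8. ¬b, u   [¬∨-rule on 6]
9. ¬(b ∧ ¬b), u   [¬◇-rule on 5 via uRu]
10. ◇(b ∧ ¬b), v   [◇-rule on 4: fresh world v, uRv]
11. ¬(a ∨ b), v   [¬◇-rule on 2 via uRv]
12. ¬a, v   [¬∨-rule on 11]
13. ¬b, v   [¬∨-rule on 11]
14. ¬(b ∧ ¬b), v   [¬◇-rule on 5 via uRv]
15. b ∧ ¬b, w   [◇-rule on 10: fresh world w, vRw]
16. b, w   [∧-rule on 15]
17. ¬b, w   [∧-rule on 15]
Accessibility: uRu, uRv, uRw, vRv, vRw, wRw
Branch closes: b and ¬b both at w.
Every branch of the negation's tableau closes; the branch above is one of them.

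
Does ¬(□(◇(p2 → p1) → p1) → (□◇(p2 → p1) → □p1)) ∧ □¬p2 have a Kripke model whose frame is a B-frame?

Unsatisfiable

1. ¬(□(◇(p2 → p1) → p1) → (□◇(p2 → p1) → □p1)) ∧ □¬p2, u
2. ¬(□(◇(p2 → p1) → p1) → (□◇(p2 → p1) → □p1)), u
3. □¬p2, u
4. □(◇(p2 → p1) → p1), u
5. ¬(□◇(p2 → p1) → □p1), u
6. □◇(p2 → p1), u
7. ¬□p1, u
8. ¬p2, u
9. ◇(p2 → p1) → p1, u
10. ◇(p2 → p1), u
11. p1, u
12. ¬p1, v
13. ¬p2, v
14. ◇(p2 → p1) → p1, v
15. ◇(p2 → p1), v
16. ¬◇(p2 → p1), v
17. ¬(p2 → p1), u
18. p2, u
19. ¬p1, u
Accessibility: uRu, uRv, vRu, vRv
Branch closes: p2 and ¬p2 both at u.
(One branch shown.) All branches close.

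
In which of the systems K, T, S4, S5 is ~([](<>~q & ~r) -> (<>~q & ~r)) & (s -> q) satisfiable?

K-tableau for the formula:
1. ~([](<>~q & ~r) -> (<>~q & ~r)) & (s -> q), w0
2. ~([](<>~q & ~r) -> (<>~q & ~r)), w0   [&-rule on 1]
3. s -> q, w0   [&-rule on 1]
4. [](<>~q & ~r), w0   [~->-rule on 2]
5. ~(<>~q & ~r), w0   [~->-rule on 2]
6. q, w0   [->-rule on 3 (branches; this branch)]
7. r, w0   [~&-rule on 5 (branches; this branch)]
Complete open branch: satisfiable in K.
T-tableau for the formula:
1. ~([](<>~q & ~r) -> (<>~q & ~r)) & (s -> q), w0
2. ~([](<>~q & ~r) -> (<>~q & ~r)), w0   [&-rule on 1]
3. s -> q, w0   [&-rule on 1]
4. [](<>~q & ~r), w0   [~->-rule on 2]
5. ~(<>~q & ~r), w0   [~->-rule on 2]
6. <>~q & ~r, w0   [[]-rule on 4 via w0Rw0]
7. <>~q, w0   [&-rule on 6]
8. ~r, w0   [&-rule on 6]
9. ~s, w0   [->-rule on 3 (branches; this branch)]
10. ~<>~q, w0   [~&-rule on 5 (branches; this branch)]
11. q, w0   [~<>-rule on 10 via w0Rw0]
12. ~q, w1   [<>-rule on 7: fresh world w1, w0Rw1]
13. <>~q & ~r, w1   [[]-rule on 4 via w0Rw1]
14. <>~q, w1   [&-rule on 13]
15. ~r, w1   [&-rule on 13]
16. q, w1   [~<>-rule on 10 via w0Rw1]
Accessibility: w0Rw0, w0Rw1, w1Rw1
Branch closes: q and ~q both at w1.
Every branch closes (one shown): unsatisfiable in T, hence also in S4, S5 (every S4/S5-frame is a T-frame).

K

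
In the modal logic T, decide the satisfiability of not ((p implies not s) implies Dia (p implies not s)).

1. not ((p implies not s) implies Dia (p implies not s)), w0
2. p implies not s, w0
3. not Dia (p implies not s), w0
4. not (p implies not s), w0
5. p, w0
6. s, w0
7. not s, w0
Accessibility: w0Rw0
Branch closes: s and not s both at w0.
All branches of the tableau close; one closing branch shown above.

Unsatisfiable (every branch closes)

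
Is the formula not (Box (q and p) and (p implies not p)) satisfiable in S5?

1. not (Box (q and p) and (p implies not p)), 0
2. not (p implies not p), 0
3. p, 0
Accessibility: 0R0

Yes, satisfiable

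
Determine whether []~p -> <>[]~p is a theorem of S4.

Tableau for the negation ~([]~p -> <>[]~p):
1. ~([]~p -> <>[]~p), u
2. []~p, u
3. ~<>[]~p, u
4. ~p, u
5. ~[]~p, u
6. p, v
7. ~p, v
Accessibility: uRu, uRv, vRv
Branch closes: p and ~p both at v.
Every branch of the negation's tableau closes; the branch above is one of them.

Yes, valid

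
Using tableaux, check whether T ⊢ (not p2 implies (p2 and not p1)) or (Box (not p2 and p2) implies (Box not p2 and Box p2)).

Valid

Tableau for the negation not ((not p2 implies (p2 and not p1)) or (Box (not p2 and p2) implies (Box not p2 and Box p2))):
1. not ((not p2 implies (p2 and not p1)) or (Box (not p2 and p2) implies (Box not p2 and Box p2))), 0
2. not (not p2 implies (p2 and not p1)), 0
3. not (Box (not p2 and p2) implies (Box not p2 and Box p2)), 0
4. not p2, 0
5. not (p2 and not p1), 0
6. Box (not p2 and p2), 0
7. not (Box not p2 and Box p2), 0
8. not p2 and p2, 0
9. p2, 0
Accessibility: 0R0
Branch closes: p2 and not p2 both at 0.
All branches of the negation close; one closing branch shown above.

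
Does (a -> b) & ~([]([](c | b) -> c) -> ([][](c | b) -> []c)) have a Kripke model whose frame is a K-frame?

1. (a -> b) & ~([]([](c | b) -> c) -> ([][](c | b) -> []c)), w0
2. a -> b, w0
3. ~([]([](c | b) -> c) -> ([][](c | b) -> []c)), w0
4. []([](c | b) -> c), w0
5. ~([][](c | b) -> []c), w0
6. [][](c | b), w0
7. ~[]c, w0
8. b, w0
9. ~c, w1
10. [](c | b) -> c, w1
11. [](c | b), w1
12. ~[](c | b), w1
13. ~(c | b), w2
14. ~c, w2
15. ~b, w2
16. c | b, w2
17. b, w2
Accessibility: w0Rw1, w1Rw2
Branch closes: b and ~b both at w2.
(One branch shown.) All branches close.

Unsatisfiable (every branch closes)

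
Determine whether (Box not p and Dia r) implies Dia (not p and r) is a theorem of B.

Yes, valid

Tableau for the negation not ((Box not p and Dia r) implies Dia (not p and r)):
1. not ((Box not p and Dia r) implies Dia (not p and r)), w0
2. Box not p and Dia r, w0
3. not Dia (not p and r), w0
4. Box not p, w0
5. Dia r, w0
6. not (not p and r), w0
7. not p, w0
8. not r, w0
9. r, w1
10. not (not p and r), w1
11. not p, w1
12. not r, w1
Accessibility: w0Rw0, w0Rw1, w1Rw0, w1Rw1
Branch closes: r and not r both at w1.
Every branch of the negation's tableau closes; the branch above is one of them.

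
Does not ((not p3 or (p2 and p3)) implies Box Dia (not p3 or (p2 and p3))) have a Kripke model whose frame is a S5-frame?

1. not ((not p3 or (p2 and p3)) implies Box Dia (not p3 or (p2 and p3))), u
2. not p3 or (p2 and p3), u
3. not Box Dia (not p3 or (p2 and p3)), u
4. p2 and p3, u
5. p2, u
6. p3, u
7. not Dia (not p3 or (p2 and p3)), v
8. not (not p3 or (p2 and p3)), u
9. not (p2 and p3), u
10. not (not p3 or (p2 and p3)), v
11. p3, v
12. not (p2 and p3), v
13. not p3, u
Accessibility: uRu, uRv, vRu, vRv
Branch closes: p3 and not p3 both at u.
Every branch closes; the branch above is one of them.

Unsatisfiable (every branch closes)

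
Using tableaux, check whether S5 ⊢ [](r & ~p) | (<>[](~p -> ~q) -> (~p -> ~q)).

Tableau for the negation ~([](r & ~p) | (<>[](~p -> ~q) -> (~p -> ~q))):
1. ~([](r & ~p) | (<>[](~p -> ~q) -> (~p -> ~q))), 0
2. ~[](r & ~p), 0
3. ~(<>[](~p -> ~q) -> (~p -> ~q)), 0
4. <>[](~p -> ~q), 0
5. ~(~p -> ~q), 0
6. ~p, 0
7. q, 0
8. ~(r & ~p), 1
9. p, 1
10. [](~p -> ~q), 2
11. ~p -> ~q, 0
12. ~p -> ~q, 1
13. ~p -> ~q, 2
14. ~q, 0
Accessibility: 0R0, 0R1, 0R2, 1R0, 1R1, 1R2, 2R0, 2R1, 2R2
Branch closes: q and ~q both at 0.
Every branch of the negation's tableau closes; the branch above is one of them.

Valid in S5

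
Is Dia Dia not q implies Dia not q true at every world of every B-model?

Invalid (countermodel exists)

Tableau for the negation not (Dia Dia not q implies Dia not q):
1. not (Dia Dia not q implies Dia not q), 0
2. Dia Dia not q, 0
3. not Dia not q, 0
4. q, 0
5. Dia not q, 1
6. q, 1
7. not q, 2
Accessibility: 0R0, 0R1, 1R0, 1R1, 1R2, 2R1, 2R2
The negation has an open branch (countermodel exists).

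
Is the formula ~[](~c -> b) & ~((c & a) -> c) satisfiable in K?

1. ~[](~c -> b) & ~((c & a) -> c), w0
2. ~[](~c -> b), w0   [&-rule on 1]
3. ~((c & a) -> c), w0   [&-rule on 1]
4. c & a, w0   [~->-rule on 3]
5. ~c, w0   [~->-rule on 3]
6. c, w0   [&-rule on 4]
7. a, w0   [&-rule on 4]
Branch closes: c and ~c both at w0.
Every branch closes; the branch above is one of them.

Unsatisfiable (every branch closes)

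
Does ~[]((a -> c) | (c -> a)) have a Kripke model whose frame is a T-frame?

Unsatisfiable

1. ~[]((a -> c) | (c -> a)), w0
2. ~((a -> c) | (c -> a)), w1
3. ~(a -> c), w1
4. ~(c -> a), w1
5. a, w1
6. ~c, w1
7. c, w1
8. ~a, w1
Accessibility: w0Rw0, w0Rw1, w1Rw1
Branch closes: c and ~c both at w1.
Every branch closes; the branch above is one of them.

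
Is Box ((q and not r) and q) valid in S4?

Invalid (countermodel exists)

Tableau for the negation not Box ((q and not r) and q):
1. not Box ((q and not r) and q), u
2. not ((q and not r) and q), v   [neg-Box-rule on 1: fresh world v, uRv]
3. not q, v   [neg-and-rule on 2 (branches; this branch)]
Accessibility: uRu, uRv, vRv
The negation has an open branch (countermodel exists).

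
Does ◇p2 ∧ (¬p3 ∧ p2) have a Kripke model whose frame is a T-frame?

1. ◇p2 ∧ (¬p3 ∧ p2), 0
2. ◇p2, 0
3. ¬p3 ∧ p2, 0
4. ¬p3, 0
5. p2, 0
6. p2, 1
Accessibility: 0R0, 0R1, 1R1

Yes, satisfiable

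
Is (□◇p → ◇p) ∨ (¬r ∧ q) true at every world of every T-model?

Tableau for the negation ¬((□◇p → ◇p) ∨ (¬r ∧ q)):
1. ¬((□◇p → ◇p) ∨ (¬r ∧ q)), w0
2. ¬(□◇p → ◇p), w0
3. ¬(¬r ∧ q), w0
4. □◇p, w0
5. ¬◇p, w0
6. ◇p, w0
7. ¬p, w0
8. ¬q, w0
9. p, w1
10. ◇p, w1
11. ¬p, w1
Accessibility: w0Rw0, w0Rw1, w1Rw1
Branch closes: p and ¬p both at w1.
Every branch of the negation's tableau closes; the branch above is one of them.

Valid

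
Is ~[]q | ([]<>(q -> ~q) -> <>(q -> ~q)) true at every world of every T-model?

Tableau for the negation ~(~[]q | ([]<>(q -> ~q) -> <>(q -> ~q))):
1. ~(~[]q | ([]<>(q -> ~q) -> <>(q -> ~q))), u
2. []q, u   [~|-rule on 1]
3. ~([]<>(q -> ~q) -> <>(q -> ~q)), u   [~|-rule on 1]
4. []<>(q -> ~q), u   [~->-rule on 3]
5. ~<>(q -> ~q), u   [~->-rule on 3]
6. q, u   [[]-rule on 2 via uRu]
7. <>(q -> ~q), u   [[]-rule on 4 via uRu]
8. ~(q -> ~q), u   [~<>-rule on 5 via uRu]
9. q -> ~q, v   [<>-rule on 7: fresh world v, uRv]
10. q, v   [[]-rule on 2 via uRv]
11. <>(q -> ~q), v   [[]-rule on 4 via uRv]
12. ~(q -> ~q), v   [~<>-rule on 5 via uRv]
13. ~q, v   [->-rule on 9 (branches; this branch)]
Accessibility: uRu, uRv, vRv
Branch closes: q and ~q both at v.
All branches of the negation close; one closing branch shown above.

Valid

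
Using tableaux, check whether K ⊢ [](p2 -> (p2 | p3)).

Tableau for the negation ~[](p2 -> (p2 | p3)):
1. ~[](p2 -> (p2 | p3)), w0
2. ~(p2 -> (p2 | p3)), w1
3. p2, w1
4. ~(p2 | p3), w1
5. ~p2, w1
6. ~p3, w1
Accessibility: w0Rw1
Branch closes: p2 and ~p2 both at w1.
Every branch of the negation's tableau closes; the branch above is one of them.

Valid in K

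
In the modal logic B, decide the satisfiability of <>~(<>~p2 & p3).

Satisfiable (open branch found)

1. <>~(<>~p2 & p3), 0
2. ~(<>~p2 & p3), 1
3. ~p3, 1
Accessibility: 0R0, 0R1, 1R0, 1R1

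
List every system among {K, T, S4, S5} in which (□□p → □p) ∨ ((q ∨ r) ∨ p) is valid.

T, S4, S5

K-tableau for the negation ¬((□□p → □p) ∨ ((q ∨ r) ∨ p)):
1. ¬((□□p → □p) ∨ ((q ∨ r) ∨ p)), w0
2. ¬(□□p → □p), w0   [¬∨-rule on 1]
3. ¬((q ∨ r) ∨ p), w0   [¬∨-rule on 1]
4. □□p, w0   [¬→-rule on 2]
5. ¬□p, w0   [¬→-rule on 2]
6. ¬(q ∨ r), w0   [¬∨-rule on 3]
7. ¬p, w0   [¬∨-rule on 3]
8. ¬q, w0   [¬∨-rule on 6]
9. ¬r, w0   [¬∨-rule on 6]
10. ¬p, w1   [¬□-rule on 5: fresh world w1, w0Rw1]
11. □p, w1   [□-rule on 4 via w0Rw1]
Accessibility: w0Rw1
Complete open branch: countermodel on a K-frame, so not valid in K.
T-tableau for the negation ¬((□□p → □p) ∨ ((q ∨ r) ∨ p)):
1. ¬((□□p → □p) ∨ ((q ∨ r) ∨ p)), w0
2. ¬(□□p → □p), w0   [¬∨-rule on 1]
3. ¬((q ∨ r) ∨ p), w0   [¬∨-rule on 1]
4. □□p, w0   [¬→-rule on 2]
5. ¬□p, w0   [¬→-rule on 2]
6. ¬(q ∨ r), w0   [¬∨-rule on 3]
7. ¬p, w0   [¬∨-rule on 3]
8. ¬q, w0   [¬∨-rule on 6]
9. ¬r, w0   [¬∨-rule on 6]
10. □p, w0   [□-rule on 4 via w0Rw0]
11. p, w0   [□-rule on 10 via w0Rw0]
Accessibility: w0Rw0
Branch closes: p and ¬p both at w0.
Every branch closes (one shown): valid in T, hence also in S4, S5 (every theorem of T is a theorem of S4 and S5).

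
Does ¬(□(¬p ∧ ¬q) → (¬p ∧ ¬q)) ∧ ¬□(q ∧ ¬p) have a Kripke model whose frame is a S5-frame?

Unsatisfiable (every branch closes)

1. ¬(□(¬p ∧ ¬q) → (¬p ∧ ¬q)) ∧ ¬□(q ∧ ¬p), w0
2. ¬(□(¬p ∧ ¬q) → (¬p ∧ ¬q)), w0
3. ¬□(q ∧ ¬p), w0
4. □(¬p ∧ ¬q), w0
5. ¬(¬p ∧ ¬q), w0
6. ¬p ∧ ¬q, w0
7. ¬p, w0
8. ¬q, w0
9. q, w0
Accessibility: w0Rw0
Branch closes: q and ¬q both at w0.
All branches of the tableau close; one closing branch shown above.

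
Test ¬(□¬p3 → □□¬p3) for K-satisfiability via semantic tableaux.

1. ¬(□¬p3 → □□¬p3), 0
2. □¬p3, 0
3. ¬□□¬p3, 0
4. ¬□¬p3, 1
5. ¬p3, 1
6. p3, 2
Accessibility: 0R1, 1R2

Satisfiable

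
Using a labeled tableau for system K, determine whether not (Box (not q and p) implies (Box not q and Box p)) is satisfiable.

Unsatisfiable (every branch closes)

1. not (Box (not q and p) implies (Box not q and Box p)), w0
2. Box (not q and p), w0   [neg-implies-rule on 1]
3. not (Box not q and Box p), w0   [neg-implies-rule on 1]
4. not Box p, w0   [neg-and-rule on 3 (branches; this branch)]
5. not p, w1   [neg-Box-rule on 4: fresh world w1, w0Rw1]
6. not q and p, w1   [Box-rule on 2 via w0Rw1]
7. not q, w1   [and-rule on 6]
8. p, w1   [and-rule on 6]
Accessibility: w0Rw1
Branch closes: p and not p both at w1.
Every branch closes; the branch above is one of them.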